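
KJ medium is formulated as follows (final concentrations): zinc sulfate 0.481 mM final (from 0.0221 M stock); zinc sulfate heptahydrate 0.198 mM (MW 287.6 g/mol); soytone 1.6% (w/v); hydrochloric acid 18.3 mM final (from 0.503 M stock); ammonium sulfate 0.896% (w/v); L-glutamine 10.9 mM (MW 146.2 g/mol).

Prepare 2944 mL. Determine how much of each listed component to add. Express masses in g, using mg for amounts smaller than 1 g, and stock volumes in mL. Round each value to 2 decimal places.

zinc sulfate 64.08 mL; zinc sulfate heptahydrate 167.65 mg; soytone 47.10 g; hydrochloric acid 107.11 mL; ammonium sulfate 26.38 g; L-glutamine 4.69 g

Scale factor relative to 1 L: 2.944.
zinc sulfate: C1V1 = C2V2 → 0.481 mM × 2944 mL ÷ 22.1 mM = 64.08 mL
zinc sulfate heptahydrate: 0.198 mmol/L × 287.6 mg/mmol × 2.944 L = 167.65 mg
soytone: 1.6 g per 100 mL × 2944 mL ÷ 100 = 47.10 g
hydrochloric acid: V = C2·V2/C1 = 18.3 mM × 2944 mL ÷ 503 mM = 107.11 mL
ammonium sulfate: 0.896% w/v = 8.96 g/L → 8.96 × 2.944 L = 26.38 g
L-glutamine: 10.9 mmol/L × 146.2 g/mol × 2.944 L ÷ 1000 = 4.69 g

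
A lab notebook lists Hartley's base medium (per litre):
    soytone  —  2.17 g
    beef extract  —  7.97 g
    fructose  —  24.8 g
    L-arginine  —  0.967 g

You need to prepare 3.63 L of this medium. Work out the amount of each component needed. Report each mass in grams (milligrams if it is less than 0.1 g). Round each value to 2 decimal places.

Ratio of target to recipe volume: 3630 / 1000 = 3.63.
soytone: 2.17 g × (3630 mL / 1000 mL) = 7.88 g
beef extract: 7.97 g × (3630 mL / 1000 mL) = 28.93 g
fructose: 24.8 g × (3630 mL / 1000 mL) = 90.02 g
L-arginine: 0.967 g × (3630 mL / 1000 mL) = 3.51 g

soytone 7.88 g; beef extract 28.93 g; fructose 90.02 g; L-arginine 3.51 g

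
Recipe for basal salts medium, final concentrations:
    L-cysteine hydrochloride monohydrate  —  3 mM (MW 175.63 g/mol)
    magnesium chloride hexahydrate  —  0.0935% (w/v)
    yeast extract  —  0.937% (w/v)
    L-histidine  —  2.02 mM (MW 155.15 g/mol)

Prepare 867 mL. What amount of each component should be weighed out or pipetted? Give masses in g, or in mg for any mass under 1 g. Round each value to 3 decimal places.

L-cysteine hydrochloride monohydrate 456.814 mg; magnesium chloride hexahydrate 810.645 mg; yeast extract 8.124 g; L-histidine 271.720 mg

Scale factor relative to 1 L: 0.867.
L-cysteine hydrochloride monohydrate: 3 mmol/L × 175.63 mg/mmol × 0.867 L = 456.814 mg
magnesium chloride hexahydrate: 0.0935% w/v = 0.935 g/L → 0.935 × 0.867 L = 0.810645 g = 810.645 mg
yeast extract: 0.937% w/v = 9.37 g/L → 9.37 × 0.867 L = 8.124 g
L-histidine: 2.02 mmol/L × 155.15 mg/mmol × 0.867 L = 271.720 mg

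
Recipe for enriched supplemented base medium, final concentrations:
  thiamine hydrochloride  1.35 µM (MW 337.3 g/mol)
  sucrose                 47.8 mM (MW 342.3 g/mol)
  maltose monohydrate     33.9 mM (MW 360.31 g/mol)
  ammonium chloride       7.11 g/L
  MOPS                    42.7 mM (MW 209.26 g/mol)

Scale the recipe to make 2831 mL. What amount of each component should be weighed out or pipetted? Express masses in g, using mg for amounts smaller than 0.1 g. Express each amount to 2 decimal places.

thiamine hydrochloride 1.29 mg; sucrose 46.32 g; maltose monohydrate 34.58 g; ammonium chloride 20.13 g; MOPS 25.30 g

Scale factor relative to 1 L: 2.831.
thiamine hydrochloride: 1.35 µmol/L × 337.3 g/mol × 2.831 L ÷ 1000 = 1.29 mg
sucrose: 47.8 mmol/L × 342.3 g/mol × 2.831 L ÷ 1000 = 46.32 g
maltose monohydrate: 33.9 mmol/L × 360.31 g/mol × 2.831 L ÷ 1000 = 34.58 g
ammonium chloride: 7.11 g/L × 2.831 L = 20.13 g
MOPS: 42.7 mmol/L × 209.26 g/mol × 2.831 L ÷ 1000 = 25.30 g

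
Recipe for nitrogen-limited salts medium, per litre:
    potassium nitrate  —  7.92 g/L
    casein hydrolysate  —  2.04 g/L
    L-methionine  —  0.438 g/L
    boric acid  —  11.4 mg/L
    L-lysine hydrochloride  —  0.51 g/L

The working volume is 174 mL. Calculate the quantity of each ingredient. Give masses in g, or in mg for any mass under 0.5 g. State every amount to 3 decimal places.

Target volume = 174 mL = 0.174 L.
potassium nitrate: 7.92 g/L × 0.174 L = 1.378 g
casein hydrolysate: 2.04 g/L × 0.174 L = 0.35496 g = 354.960 mg
L-methionine: 0.438 g/L × 0.174 L = 0.076212 g = 76.212 mg
boric acid: 11.4 mg/L × 0.174 L = 1.984 mg
L-lysine hydrochloride: 0.51 g/L × 0.174 L = 0.08874 g = 88.740 mg

potassium nitrate 1.378 g; casein hydrolysate 354.960 mg; L-methionine 76.212 mg; boric acid 1.984 mg; L-lysine hydrochloride 88.740 mg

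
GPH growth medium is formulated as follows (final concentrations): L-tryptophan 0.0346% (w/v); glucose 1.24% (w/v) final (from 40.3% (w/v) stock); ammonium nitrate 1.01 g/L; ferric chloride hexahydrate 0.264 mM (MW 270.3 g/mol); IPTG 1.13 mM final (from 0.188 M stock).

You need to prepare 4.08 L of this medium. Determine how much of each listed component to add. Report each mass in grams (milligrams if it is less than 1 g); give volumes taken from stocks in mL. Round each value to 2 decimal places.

L-tryptophan 1.41 g; glucose 125.54 mL; ammonium nitrate 4.12 g; ferric chloride hexahydrate 291.15 mg; IPTG 24.52 mL

Working volume: 4.08 L.
L-tryptophan: 0.0346 g per 100 mL × 4080 mL ÷ 100 = 1.41 g
glucose: dilute stock: 1.24% ÷ 40.3% × 4080 mL = 125.54 mL
ammonium nitrate: 1.01 g/L × 4.08 L = 4.12 g
ferric chloride hexahydrate: 0.264 mmol/L × 270.3 mg/mmol × 4.08 L = 291.15 mg
IPTG: V = C2·V2/C1 = 1.13 mM × 4080 mL ÷ 188 mM = 24.52 mL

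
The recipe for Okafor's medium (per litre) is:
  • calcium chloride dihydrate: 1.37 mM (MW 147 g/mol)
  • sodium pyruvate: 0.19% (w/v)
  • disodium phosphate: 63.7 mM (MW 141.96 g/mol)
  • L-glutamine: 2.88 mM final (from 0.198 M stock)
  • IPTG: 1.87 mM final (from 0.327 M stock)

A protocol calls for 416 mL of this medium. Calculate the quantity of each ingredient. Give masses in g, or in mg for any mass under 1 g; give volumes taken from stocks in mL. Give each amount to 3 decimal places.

calcium chloride dihydrate 83.778 mg; sodium pyruvate 790.400 mg; disodium phosphate 3.762 g; L-glutamine 6.051 mL; IPTG 2.379 mL

Scale factor relative to 1 L: 0.416.
calcium chloride dihydrate: 1.37 mmol/L × 147 mg/mmol × 0.416 L = 83.778 mg
sodium pyruvate: 0.19 g per 100 mL × 416 mL ÷ 100 = 0.7904 g = 790.400 mg
disodium phosphate: 63.7 mmol/L × 141.96 g/mol × 0.416 L ÷ 1000 = 3.762 g
L-glutamine: C1V1 = C2V2 → 2.88 mM × 416 mL ÷ 198 mM = 6.051 mL
IPTG: V = C2·V2/C1 = 1.87 mM × 416 mL ÷ 327 mM = 2.379 mL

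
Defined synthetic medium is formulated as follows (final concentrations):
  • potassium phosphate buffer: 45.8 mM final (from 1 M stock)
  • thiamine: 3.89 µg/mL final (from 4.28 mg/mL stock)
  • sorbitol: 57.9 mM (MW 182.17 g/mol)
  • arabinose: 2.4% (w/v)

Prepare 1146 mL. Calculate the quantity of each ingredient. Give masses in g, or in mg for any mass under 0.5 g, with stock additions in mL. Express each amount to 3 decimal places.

Working volume: 1146 mL = 1.146 L.
potassium phosphate buffer: dilute stock: 45.8 mM × 1146 mL ÷ 1000 mM = 52.487 mL
thiamine: C1V1 = C2V2 → 3.89 µg/mL × 1146 mL ÷ 4280 µg/mL = 1.042 mL
sorbitol: 57.9 mmol/L × 182.17 g/mol × 1.146 L ÷ 1000 = 12.088 g
arabinose: 2.4 g per 100 mL × 1146 mL ÷ 100 = 27.504 g

potassium phosphate buffer 52.487 mL; thiamine 1.042 mL; sorbitol 12.088 g; arabinose 27.504 g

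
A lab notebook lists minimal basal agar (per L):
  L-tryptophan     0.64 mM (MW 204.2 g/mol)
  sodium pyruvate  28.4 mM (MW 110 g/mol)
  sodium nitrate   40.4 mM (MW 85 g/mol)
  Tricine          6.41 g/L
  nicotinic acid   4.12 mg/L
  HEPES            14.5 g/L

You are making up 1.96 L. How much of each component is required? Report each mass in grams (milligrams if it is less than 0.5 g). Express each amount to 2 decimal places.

Scale factor relative to 1 L: 1.96.
L-tryptophan: 0.64 mmol/L × 204.2 mg/mmol × 1.96 L = 256.15 mg
sodium pyruvate: 28.4 mmol/L × 110 g/mol × 1.96 L ÷ 1000 = 6.12 g
sodium nitrate: 40.4 mmol/L × 85 g/mol × 1.96 L ÷ 1000 = 6.73 g
Tricine: 6.41 g/L × 1.96 L = 12.56 g
nicotinic acid: 4.12 mg/L × 1.96 L = 8.08 mg
HEPES: 14.5 g/L × 1.96 L = 28.42 g

L-tryptophan 256.15 mg; sodium pyruvate 6.12 g; sodium nitrate 6.73 g; Tricine 12.56 g; nicotinic acid 8.08 mg; HEPES 28.42 g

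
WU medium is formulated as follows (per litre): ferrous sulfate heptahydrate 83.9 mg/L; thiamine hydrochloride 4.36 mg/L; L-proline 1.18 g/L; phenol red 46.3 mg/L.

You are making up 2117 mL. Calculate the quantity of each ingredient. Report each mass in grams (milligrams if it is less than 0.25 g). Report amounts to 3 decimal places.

Scale factor relative to 1 L: 2.117.
ferrous sulfate heptahydrate: 83.9 mg/L × 2.117 L = 177.616 mg
thiamine hydrochloride: 4.36 mg/L × 2.117 L = 9.230 mg
L-proline: 1.18 g/L × 2.117 L = 2.498 g
phenol red: 46.3 mg/L × 2.117 L = 98.017 mg

ferrous sulfate heptahydrate 177.616 mg; thiamine hydrochloride 9.230 mg; L-proline 2.498 g; phenol red 98.017 mg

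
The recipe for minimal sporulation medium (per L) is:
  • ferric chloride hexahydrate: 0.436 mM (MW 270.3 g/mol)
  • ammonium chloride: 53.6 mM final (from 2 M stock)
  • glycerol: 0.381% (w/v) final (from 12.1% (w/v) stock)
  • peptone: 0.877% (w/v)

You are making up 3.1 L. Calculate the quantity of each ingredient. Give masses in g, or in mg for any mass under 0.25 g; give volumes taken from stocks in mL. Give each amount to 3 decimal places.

ferric chloride hexahydrate 0.365 g; ammonium chloride 83.080 mL; glycerol 97.612 mL; peptone 27.187 g

Working volume: 3.1 L.
ferric chloride hexahydrate: 0.436 mmol/L × 270.3 g/mol × 3.1 L ÷ 1000 = 0.365 g
ammonium chloride: V = C2·V2/C1 = 53.6 mM × 3100 mL ÷ 2000 mM = 83.080 mL
glycerol: V = C2·V2/C1 = 0.381% ÷ 12.1% × 3100 mL = 97.612 mL
peptone: 0.877% w/v = 8.77 g/L → 8.77 × 3.1 L = 27.187 g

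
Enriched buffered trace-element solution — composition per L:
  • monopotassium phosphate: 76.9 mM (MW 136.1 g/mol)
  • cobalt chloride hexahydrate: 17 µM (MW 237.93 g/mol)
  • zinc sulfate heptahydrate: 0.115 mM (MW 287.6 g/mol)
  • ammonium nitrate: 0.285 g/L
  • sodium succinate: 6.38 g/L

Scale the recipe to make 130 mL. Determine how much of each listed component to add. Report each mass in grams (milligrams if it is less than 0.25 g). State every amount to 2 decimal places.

monopotassium phosphate 1.36 g; cobalt chloride hexahydrate 0.53 mg; zinc sulfate heptahydrate 4.30 mg; ammonium nitrate 37.05 mg; sodium succinate 0.83 g

Working volume: 130 mL = 0.13 L.
monopotassium phosphate: 76.9 mmol/L × 136.1 g/mol × 0.13 L ÷ 1000 = 1.36 g
cobalt chloride hexahydrate: 17 µmol/L × 237.93 g/mol × 0.13 L ÷ 1000 = 0.53 mg
zinc sulfate heptahydrate: 0.115 mmol/L × 287.6 mg/mmol × 0.13 L = 4.30 mg
ammonium nitrate: 0.285 g/L × 0.13 L = 0.03705 g = 37.05 mg
sodium succinate: 6.38 g/L × 0.13 L = 0.83 g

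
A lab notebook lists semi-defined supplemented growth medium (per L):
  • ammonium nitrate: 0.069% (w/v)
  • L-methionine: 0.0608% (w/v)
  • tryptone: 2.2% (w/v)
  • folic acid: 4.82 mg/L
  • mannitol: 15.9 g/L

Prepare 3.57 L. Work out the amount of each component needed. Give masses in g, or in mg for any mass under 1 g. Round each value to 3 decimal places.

ammonium nitrate 2.463 g; L-methionine 2.171 g; tryptone 78.540 g; folic acid 17.207 mg; mannitol 56.763 g

Scale factor relative to 1 L: 3.57.
ammonium nitrate: 0.069 g per 100 mL × 3570 mL ÷ 100 = 2.463 g
L-methionine: 0.0608% w/v = 0.608 g/L → 0.608 × 3.57 L = 2.171 g
tryptone: 2.2% w/v = 22 g/L → 22 × 3.57 L = 78.540 g
folic acid: 4.82 mg/L × 3.57 L = 17.207 mg
mannitol: 15.9 g/L × 3.57 L = 56.763 g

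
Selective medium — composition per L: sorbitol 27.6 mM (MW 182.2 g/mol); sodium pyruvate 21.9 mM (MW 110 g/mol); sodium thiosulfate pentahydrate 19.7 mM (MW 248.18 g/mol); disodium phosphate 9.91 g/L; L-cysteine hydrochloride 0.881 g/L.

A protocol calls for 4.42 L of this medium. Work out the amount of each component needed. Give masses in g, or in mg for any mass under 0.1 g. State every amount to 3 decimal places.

Scale factor relative to 1 L: 4.42.
sorbitol: 27.6 mmol/L × 182.2 g/mol × 4.42 L ÷ 1000 = 22.227 g
sodium pyruvate: 21.9 mmol/L × 110 g/mol × 4.42 L ÷ 1000 = 10.648 g
sodium thiosulfate pentahydrate: 19.7 mmol/L × 248.18 g/mol × 4.42 L ÷ 1000 = 21.610 g
disodium phosphate: 9.91 g/L × 4.42 L = 43.802 g
L-cysteine hydrochloride: 0.881 g/L × 4.42 L = 3.894 g

sorbitol 22.227 g; sodium pyruvate 10.648 g; sodium thiosulfate pentahydrate 21.610 g; disodium phosphate 43.802 g; L-cysteine hydrochloride 3.894 g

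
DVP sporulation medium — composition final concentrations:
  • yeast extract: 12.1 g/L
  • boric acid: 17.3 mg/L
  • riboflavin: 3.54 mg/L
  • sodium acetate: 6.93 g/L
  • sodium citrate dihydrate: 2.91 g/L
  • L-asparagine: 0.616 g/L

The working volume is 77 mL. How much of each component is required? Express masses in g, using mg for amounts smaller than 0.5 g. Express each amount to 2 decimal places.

Scale factor relative to 1 L: 0.077.
yeast extract: 12.1 g/L × 0.077 L = 0.93 g
boric acid: 17.3 mg/L × 0.077 L = 1.33 mg
riboflavin: 3.54 mg/L × 0.077 L = 0.27 mg
sodium acetate: 6.93 g/L × 0.077 L = 0.53 g
sodium citrate dihydrate: 2.91 g/L × 0.077 L = 0.22407 g = 224.07 mg
L-asparagine: 0.616 g/L × 0.077 L = 0.047432 g = 47.43 mg

yeast extract 0.93 g; boric acid 1.33 mg; riboflavin 0.27 mg; sodium acetate 0.53 g; sodium citrate dihydrate 224.07 mg; L-asparagine 47.43 mg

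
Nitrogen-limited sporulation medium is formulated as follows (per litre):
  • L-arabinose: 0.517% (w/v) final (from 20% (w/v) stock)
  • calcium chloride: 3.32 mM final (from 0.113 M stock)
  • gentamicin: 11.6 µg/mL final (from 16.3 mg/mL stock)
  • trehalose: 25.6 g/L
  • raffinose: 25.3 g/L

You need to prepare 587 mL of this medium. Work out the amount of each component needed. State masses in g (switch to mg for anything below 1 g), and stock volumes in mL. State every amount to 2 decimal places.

Target volume = 587 mL = 0.587 L.
L-arabinose: dilute stock: 0.517% ÷ 20% × 587 mL = 15.17 mL
calcium chloride: V = C2·V2/C1 = 3.32 mM × 587 mL ÷ 113 mM = 17.25 mL
gentamicin: V = C2·V2/C1 = 11.6 µg/mL × 587 mL ÷ 16300 µg/mL = 0.42 mL
trehalose: 25.6 g/L × 0.587 L = 15.03 g
raffinose: 25.3 g/L × 0.587 L = 14.85 g

L-arabinose 15.17 mL; calcium chloride 17.25 mL; gentamicin 0.42 mL; trehalose 15.03 g; raffinose 14.85 g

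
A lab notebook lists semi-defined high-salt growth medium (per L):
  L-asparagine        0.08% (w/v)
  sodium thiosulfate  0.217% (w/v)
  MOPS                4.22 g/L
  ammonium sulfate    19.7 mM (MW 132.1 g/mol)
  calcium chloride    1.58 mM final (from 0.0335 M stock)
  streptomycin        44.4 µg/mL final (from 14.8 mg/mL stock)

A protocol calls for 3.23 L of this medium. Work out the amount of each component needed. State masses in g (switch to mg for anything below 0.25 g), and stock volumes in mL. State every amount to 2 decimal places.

Working volume: 3.23 L.
L-asparagine: 0.08% w/v = 0.8 g/L → 0.8 × 3.23 L = 2.58 g
sodium thiosulfate: 0.217 g per 100 mL × 3230 mL ÷ 100 = 7.01 g
MOPS: 4.22 g/L × 3.23 L = 13.63 g
ammonium sulfate: 19.7 mmol/L × 132.1 g/mol × 3.23 L ÷ 1000 = 8.41 g
calcium chloride: V = C2·V2/C1 = 1.58 mM × 3230 mL ÷ 33.5 mM = 152.34 mL
streptomycin: dilute stock: 44.4 µg/mL × 3230 mL ÷ 14800 µg/mL = 9.69 mL

L-asparagine 2.58 g; sodium thiosulfate 7.01 g; MOPS 13.63 g; ammonium sulfate 8.41 g; calcium chloride 152.34 mL; streptomycin 9.69 mL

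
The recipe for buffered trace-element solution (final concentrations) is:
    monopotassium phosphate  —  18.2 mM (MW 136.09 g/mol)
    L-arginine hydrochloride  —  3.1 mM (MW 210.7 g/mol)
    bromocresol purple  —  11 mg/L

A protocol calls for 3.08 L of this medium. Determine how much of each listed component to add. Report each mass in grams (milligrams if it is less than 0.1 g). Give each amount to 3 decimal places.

monopotassium phosphate 7.629 g; L-arginine hydrochloride 2.012 g; bromocresol purple 33.880 mg

Working volume: 3.08 L.
monopotassium phosphate: 18.2 mmol/L × 136.09 g/mol × 3.08 L ÷ 1000 = 7.629 g
L-arginine hydrochloride: 3.1 mmol/L × 210.7 g/mol × 3.08 L ÷ 1000 = 2.012 g
bromocresol purple: 11 mg/L × 3.08 L = 33.880 mg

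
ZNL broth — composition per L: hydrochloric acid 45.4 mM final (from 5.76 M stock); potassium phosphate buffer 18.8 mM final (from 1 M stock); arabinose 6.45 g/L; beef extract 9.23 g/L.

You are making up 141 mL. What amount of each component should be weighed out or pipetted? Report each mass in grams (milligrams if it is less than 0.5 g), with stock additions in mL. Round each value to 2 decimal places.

hydrochloric acid 1.11 mL; potassium phosphate buffer 2.65 mL; arabinose 0.91 g; beef extract 1.30 g

Target volume = 141 mL = 0.141 L.
hydrochloric acid: C1V1 = C2V2 → 45.4 mM × 141 mL ÷ 5760 mM = 1.11 mL
potassium phosphate buffer: C1V1 = C2V2 → 18.8 mM × 141 mL ÷ 1000 mM = 2.65 mL
arabinose: 6.45 g/L × 0.141 L = 0.91 g
beef extract: 9.23 g/L × 0.141 L = 1.30 g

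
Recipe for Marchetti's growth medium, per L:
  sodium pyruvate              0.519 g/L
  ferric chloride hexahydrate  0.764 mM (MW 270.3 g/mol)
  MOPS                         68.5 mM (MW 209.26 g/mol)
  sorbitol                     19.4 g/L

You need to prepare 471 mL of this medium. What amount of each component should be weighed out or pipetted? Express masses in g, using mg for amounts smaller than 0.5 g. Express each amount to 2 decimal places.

Target volume = 471 mL = 0.471 L.
sodium pyruvate: 0.519 g/L × 0.471 L = 0.244449 g = 244.45 mg
ferric chloride hexahydrate: 0.764 mmol/L × 270.3 mg/mmol × 0.471 L = 97.27 mg
MOPS: 68.5 mmol/L × 209.26 g/mol × 0.471 L ÷ 1000 = 6.75 g
sorbitol: 19.4 g/L × 0.471 L = 9.14 g

sodium pyruvate 244.45 mg; ferric chloride hexahydrate 97.27 mg; MOPS 6.75 g; sorbitol 9.14 g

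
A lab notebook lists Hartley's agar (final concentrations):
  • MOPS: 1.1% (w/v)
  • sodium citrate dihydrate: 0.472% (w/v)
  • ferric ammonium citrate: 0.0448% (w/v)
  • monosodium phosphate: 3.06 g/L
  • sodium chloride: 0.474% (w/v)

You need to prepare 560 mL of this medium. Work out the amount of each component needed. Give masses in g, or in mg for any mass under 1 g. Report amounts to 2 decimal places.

MOPS 6.16 g; sodium citrate dihydrate 2.64 g; ferric ammonium citrate 250.88 mg; monosodium phosphate 1.71 g; sodium chloride 2.65 g

Scale factor relative to 1 L: 0.56.
MOPS: 1.1 g per 100 mL × 560 mL ÷ 100 = 6.16 g
sodium citrate dihydrate: 0.472% w/v = 4.72 g/L → 4.72 × 0.56 L = 2.64 g
ferric ammonium citrate: 0.0448% w/v = 0.448 g/L → 0.448 × 0.56 L = 0.25088 g = 250.88 mg
monosodium phosphate: 3.06 g/L × 0.56 L = 1.71 g
sodium chloride: 0.474 g per 100 mL × 560 mL ÷ 100 = 2.65 g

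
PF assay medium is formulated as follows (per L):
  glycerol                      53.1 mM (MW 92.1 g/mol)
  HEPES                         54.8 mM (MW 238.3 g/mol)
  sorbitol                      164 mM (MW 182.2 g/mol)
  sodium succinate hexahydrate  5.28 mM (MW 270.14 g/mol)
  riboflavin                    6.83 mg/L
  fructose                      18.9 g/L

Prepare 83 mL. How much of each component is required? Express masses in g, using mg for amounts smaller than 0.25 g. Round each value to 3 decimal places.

Working volume: 83 mL = 0.083 L.
glycerol: 53.1 mmol/L × 92.1 g/mol × 0.083 L ÷ 1000 = 0.406 g
HEPES: 54.8 mmol/L × 238.3 g/mol × 0.083 L ÷ 1000 = 1.084 g
sorbitol: 164 mmol/L × 182.2 g/mol × 0.083 L ÷ 1000 = 2.480 g
sodium succinate hexahydrate: 5.28 mmol/L × 270.14 mg/mmol × 0.083 L = 118.386 mg
riboflavin: 6.83 mg/L × 0.083 L = 0.567 mg
fructose: 18.9 g/L × 0.083 L = 1.569 g

glycerol 0.406 g; HEPES 1.084 g; sorbitol 2.480 g; sodium succinate hexahydrate 118.386 mg; riboflavin 0.567 mg; fructose 1.569 g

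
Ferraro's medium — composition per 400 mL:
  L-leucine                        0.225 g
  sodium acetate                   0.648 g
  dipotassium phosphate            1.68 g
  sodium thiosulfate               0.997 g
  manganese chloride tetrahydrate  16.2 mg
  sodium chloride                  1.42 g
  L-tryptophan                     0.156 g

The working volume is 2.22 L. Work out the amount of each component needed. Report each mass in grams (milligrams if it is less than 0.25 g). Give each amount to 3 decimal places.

L-leucine 1.249 g; sodium acetate 3.596 g; dipotassium phosphate 9.324 g; sodium thiosulfate 5.533 g; manganese chloride tetrahydrate 89.910 mg; sodium chloride 7.881 g; L-tryptophan 0.866 g

Ratio of target to recipe volume: 2220 / 400 = 5.55.
L-leucine: 0.225 g × (2220 mL / 400 mL) = 1.249 g
sodium acetate: 0.648 g × (2220 mL / 400 mL) = 3.596 g
dipotassium phosphate: 1.68 g × (2220 mL / 400 mL) = 9.324 g
sodium thiosulfate: 0.997 g × (2220 mL / 400 mL) = 5.533 g
manganese chloride tetrahydrate: 16.2 mg × (2220 mL / 400 mL) = 89.910 mg
sodium chloride: 1.42 g × (2220 mL / 400 mL) = 7.881 g
L-tryptophan: 0.156 g × (2220 mL / 400 mL) = 0.866 g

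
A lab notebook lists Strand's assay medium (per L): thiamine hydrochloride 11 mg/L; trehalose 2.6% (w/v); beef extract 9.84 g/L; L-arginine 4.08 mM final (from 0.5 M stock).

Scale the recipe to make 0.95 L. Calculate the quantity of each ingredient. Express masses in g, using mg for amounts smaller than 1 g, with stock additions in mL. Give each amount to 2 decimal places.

thiamine hydrochloride 10.45 mg; trehalose 24.70 g; beef extract 9.35 g; L-arginine 7.75 mL

Working volume: 0.95 L.
thiamine hydrochloride: 11 mg/L × 0.95 L = 10.45 mg
trehalose: 2.6 g per 100 mL × 950 mL ÷ 100 = 24.70 g
beef extract: 9.84 g/L × 0.95 L = 9.35 g
L-arginine: C1V1 = C2V2 → 4.08 mM × 950 mL ÷ 500 mM = 7.75 mL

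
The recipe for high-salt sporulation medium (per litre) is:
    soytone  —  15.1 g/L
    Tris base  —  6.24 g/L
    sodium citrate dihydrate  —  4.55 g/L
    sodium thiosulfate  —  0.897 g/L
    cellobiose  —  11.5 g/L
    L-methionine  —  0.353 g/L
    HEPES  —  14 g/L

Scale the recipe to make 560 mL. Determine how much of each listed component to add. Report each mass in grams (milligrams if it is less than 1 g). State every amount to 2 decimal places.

soytone 8.46 g; Tris base 3.49 g; sodium citrate dihydrate 2.55 g; sodium thiosulfate 502.32 mg; cellobiose 6.44 g; L-methionine 197.68 mg; HEPES 7.84 g

Scale factor relative to 1 L: 0.56.
soytone: 15.1 g/L × 0.56 L = 8.46 g
Tris base: 6.24 g/L × 0.56 L = 3.49 g
sodium citrate dihydrate: 4.55 g/L × 0.56 L = 2.55 g
sodium thiosulfate: 0.897 g/L × 0.56 L = 0.50232 g = 502.32 mg
cellobiose: 11.5 g/L × 0.56 L = 6.44 g
L-methionine: 0.353 g/L × 0.56 L = 0.19768 g = 197.68 mg
HEPES: 14 g/L × 0.56 L = 7.84 g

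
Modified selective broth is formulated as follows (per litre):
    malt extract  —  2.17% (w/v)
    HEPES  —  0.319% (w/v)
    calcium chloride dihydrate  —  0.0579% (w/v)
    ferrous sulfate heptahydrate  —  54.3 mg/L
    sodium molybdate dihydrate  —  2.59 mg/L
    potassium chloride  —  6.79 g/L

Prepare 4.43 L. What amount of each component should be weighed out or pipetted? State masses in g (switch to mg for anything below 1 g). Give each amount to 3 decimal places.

malt extract 96.131 g; HEPES 14.132 g; calcium chloride dihydrate 2.565 g; ferrous sulfate heptahydrate 240.549 mg; sodium molybdate dihydrate 11.474 mg; potassium chloride 30.080 g

Scale factor relative to 1 L: 4.43.
malt extract: 2.17% w/v = 21.7 g/L → 21.7 × 4.43 L = 96.131 g
HEPES: 0.319 g per 100 mL × 4430 mL ÷ 100 = 14.132 g
calcium chloride dihydrate: 0.0579% w/v = 0.579 g/L → 0.579 × 4.43 L = 2.565 g
ferrous sulfate heptahydrate: 54.3 mg/L × 4.43 L = 240.549 mg
sodium molybdate dihydrate: 2.59 mg/L × 4.43 L = 11.474 mg
potassium chloride: 6.79 g/L × 4.43 L = 30.080 g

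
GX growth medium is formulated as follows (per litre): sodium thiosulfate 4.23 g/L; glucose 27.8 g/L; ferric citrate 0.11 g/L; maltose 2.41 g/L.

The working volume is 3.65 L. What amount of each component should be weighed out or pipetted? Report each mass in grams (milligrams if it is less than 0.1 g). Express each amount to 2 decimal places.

Working volume: 3.65 L.
sodium thiosulfate: 4.23 g/L × 3.65 L = 15.44 g
glucose: 27.8 g/L × 3.65 L = 101.47 g
ferric citrate: 0.11 g/L × 3.65 L = 0.40 g
maltose: 2.41 g/L × 3.65 L = 8.80 g

sodium thiosulfate 15.44 g; glucose 101.47 g; ferric citrate 0.40 g; maltose 8.80 g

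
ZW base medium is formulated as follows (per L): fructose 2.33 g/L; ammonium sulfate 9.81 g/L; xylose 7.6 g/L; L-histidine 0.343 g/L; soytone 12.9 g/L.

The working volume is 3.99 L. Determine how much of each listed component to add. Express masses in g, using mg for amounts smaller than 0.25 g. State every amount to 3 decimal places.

fructose 9.297 g; ammonium sulfate 39.142 g; xylose 30.324 g; L-histidine 1.369 g; soytone 51.471 g

Scale factor relative to 1 L: 3.99.
fructose: 2.33 g/L × 3.99 L = 9.297 g
ammonium sulfate: 9.81 g/L × 3.99 L = 39.142 g
xylose: 7.6 g/L × 3.99 L = 30.324 g
L-histidine: 0.343 g/L × 3.99 L = 1.369 g
soytone: 12.9 g/L × 3.99 L = 51.471 g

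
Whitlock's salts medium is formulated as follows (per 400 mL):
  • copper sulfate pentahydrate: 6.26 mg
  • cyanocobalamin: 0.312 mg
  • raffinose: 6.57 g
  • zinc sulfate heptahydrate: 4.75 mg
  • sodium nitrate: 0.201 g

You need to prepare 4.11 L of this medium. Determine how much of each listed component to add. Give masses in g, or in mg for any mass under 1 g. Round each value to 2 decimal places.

copper sulfate pentahydrate 64.32 mg; cyanocobalamin 3.21 mg; raffinose 67.51 g; zinc sulfate heptahydrate 48.81 mg; sodium nitrate 2.07 g

Scale factor = 4110 mL / 400 mL = 10.275.
copper sulfate pentahydrate: 6.26 mg × (4110 mL / 400 mL) = 64.32 mg
cyanocobalamin: 0.312 mg × (4110 mL / 400 mL) = 3.21 mg
raffinose: 6.57 g × (4110 mL / 400 mL) = 67.51 g
zinc sulfate heptahydrate: 4.75 mg × (4110 mL / 400 mL) = 48.81 mg
sodium nitrate: 0.201 g × (4110 mL / 400 mL) = 2.07 g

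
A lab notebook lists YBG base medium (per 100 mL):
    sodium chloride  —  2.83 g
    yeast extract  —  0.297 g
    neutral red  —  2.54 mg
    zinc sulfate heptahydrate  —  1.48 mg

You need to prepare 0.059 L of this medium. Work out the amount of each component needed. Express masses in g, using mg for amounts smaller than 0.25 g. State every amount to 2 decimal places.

Ratio of target to recipe volume: 59 / 100 = 0.59.
sodium chloride: 2.83 g × (59 mL / 100 mL) = 1.67 g
yeast extract: 0.297 g × (59 mL / 100 mL) = 0.17523 g = 175.23 mg
neutral red: 2.54 mg × (59 mL / 100 mL) = 1.50 mg
zinc sulfate heptahydrate: 1.48 mg × (59 mL / 100 mL) = 0.87 mg

sodium chloride 1.67 g; yeast extract 175.23 mg; neutral red 1.50 mg; zinc sulfate heptahydrate 0.87 mg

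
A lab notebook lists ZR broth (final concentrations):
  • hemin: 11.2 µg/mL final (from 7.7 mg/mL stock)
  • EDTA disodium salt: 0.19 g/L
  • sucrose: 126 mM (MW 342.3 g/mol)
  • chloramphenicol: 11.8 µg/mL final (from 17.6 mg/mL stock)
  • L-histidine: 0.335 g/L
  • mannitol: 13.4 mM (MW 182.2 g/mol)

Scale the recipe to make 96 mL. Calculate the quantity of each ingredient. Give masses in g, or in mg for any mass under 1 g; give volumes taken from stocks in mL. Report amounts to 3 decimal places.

Scale factor relative to 1 L: 0.096.
hemin: V = C2·V2/C1 = 11.2 µg/mL × 96 mL ÷ 7700 µg/mL = 0.140 mL
EDTA disodium salt: 0.19 g/L × 0.096 L = 0.01824 g = 18.240 mg
sucrose: 126 mmol/L × 342.3 g/mol × 0.096 L ÷ 1000 = 4.140 g
chloramphenicol: dilute stock: 11.8 µg/mL × 96 mL ÷ 17600 µg/mL = 0.064 mL
L-histidine: 0.335 g/L × 0.096 L = 0.03216 g = 32.160 mg
mannitol: 13.4 mmol/L × 182.2 mg/mmol × 0.096 L = 234.382 mg

hemin 0.140 mL; EDTA disodium salt 18.240 mg; sucrose 4.140 g; chloramphenicol 0.064 mL; L-histidine 32.160 mg; mannitol 234.382 mg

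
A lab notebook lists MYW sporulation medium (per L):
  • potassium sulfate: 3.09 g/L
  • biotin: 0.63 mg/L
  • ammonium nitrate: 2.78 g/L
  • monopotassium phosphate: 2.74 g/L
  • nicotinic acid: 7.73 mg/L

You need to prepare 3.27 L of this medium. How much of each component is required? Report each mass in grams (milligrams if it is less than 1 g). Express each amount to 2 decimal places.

Scale factor relative to 1 L: 3.27.
potassium sulfate: 3.09 g/L × 3.27 L = 10.10 g
biotin: 0.63 mg/L × 3.27 L = 2.06 mg
ammonium nitrate: 2.78 g/L × 3.27 L = 9.09 g
monopotassium phosphate: 2.74 g/L × 3.27 L = 8.96 g
nicotinic acid: 7.73 mg/L × 3.27 L = 25.28 mg

potassium sulfate 10.10 g; biotin 2.06 mg; ammonium nitrate 9.09 g; monopotassium phosphate 8.96 g; nicotinic acid 25.28 mg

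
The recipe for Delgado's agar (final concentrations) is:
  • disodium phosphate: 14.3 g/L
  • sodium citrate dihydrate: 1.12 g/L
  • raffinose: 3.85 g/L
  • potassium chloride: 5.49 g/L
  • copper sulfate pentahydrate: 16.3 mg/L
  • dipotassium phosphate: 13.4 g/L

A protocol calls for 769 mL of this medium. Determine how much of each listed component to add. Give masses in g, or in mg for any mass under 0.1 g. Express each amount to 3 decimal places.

disodium phosphate 10.997 g; sodium citrate dihydrate 0.861 g; raffinose 2.961 g; potassium chloride 4.222 g; copper sulfate pentahydrate 12.535 mg; dipotassium phosphate 10.305 g

Target volume = 769 mL = 0.769 L.
disodium phosphate: 14.3 g/L × 0.769 L = 10.997 g
sodium citrate dihydrate: 1.12 g/L × 0.769 L = 0.861 g
raffinose: 3.85 g/L × 0.769 L = 2.961 g
potassium chloride: 5.49 g/L × 0.769 L = 4.222 g
copper sulfate pentahydrate: 16.3 mg/L × 0.769 L = 12.535 mg
dipotassium phosphate: 13.4 g/L × 0.769 L = 10.305 g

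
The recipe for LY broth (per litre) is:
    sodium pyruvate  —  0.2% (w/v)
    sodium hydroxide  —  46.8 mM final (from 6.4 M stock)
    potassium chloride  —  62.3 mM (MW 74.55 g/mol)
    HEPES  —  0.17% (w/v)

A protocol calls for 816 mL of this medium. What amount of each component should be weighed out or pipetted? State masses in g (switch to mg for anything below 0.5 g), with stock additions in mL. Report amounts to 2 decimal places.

Target volume = 816 mL = 0.816 L.
sodium pyruvate: 0.2% w/v = 2 g/L → 2 × 0.816 L = 1.63 g
sodium hydroxide: C1V1 = C2V2 → 46.8 mM × 816 mL ÷ 6400 mM = 5.97 mL
potassium chloride: 62.3 mmol/L × 74.55 g/mol × 0.816 L ÷ 1000 = 3.79 g
HEPES: 0.17 g per 100 mL × 816 mL ÷ 100 = 1.39 g

sodium pyruvate 1.63 g; sodium hydroxide 5.97 mL; potassium chloride 3.79 g; HEPES 1.39 g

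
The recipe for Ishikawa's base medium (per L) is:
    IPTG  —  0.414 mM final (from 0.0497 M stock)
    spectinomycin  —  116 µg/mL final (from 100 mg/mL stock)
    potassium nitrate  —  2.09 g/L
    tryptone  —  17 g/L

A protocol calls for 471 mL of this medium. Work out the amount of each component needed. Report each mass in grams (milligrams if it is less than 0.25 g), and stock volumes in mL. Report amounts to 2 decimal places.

Target volume = 471 mL = 0.471 L.
IPTG: dilute stock: 0.414 mM × 471 mL ÷ 49.7 mM = 3.92 mL
spectinomycin: dilute stock: 116 µg/mL × 471 mL ÷ 100000 µg/mL = 0.55 mL
potassium nitrate: 2.09 g/L × 0.471 L = 0.98 g
tryptone: 17 g/L × 0.471 L = 8.01 g

IPTG 3.92 mL; spectinomycin 0.55 mL; potassium nitrate 0.98 g; tryptone 8.01 g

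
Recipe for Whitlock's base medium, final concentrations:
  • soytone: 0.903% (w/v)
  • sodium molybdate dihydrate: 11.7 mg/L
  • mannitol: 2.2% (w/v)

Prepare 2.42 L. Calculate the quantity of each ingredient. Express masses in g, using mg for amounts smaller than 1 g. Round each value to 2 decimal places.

soytone 21.85 g; sodium molybdate dihydrate 28.31 mg; mannitol 53.24 g

Working volume: 2.42 L.
soytone: 0.903 g per 100 mL × 2420 mL ÷ 100 = 21.85 g
sodium molybdate dihydrate: 11.7 mg/L × 2.42 L = 28.31 mg
mannitol: 2.2% w/v = 22 g/L → 22 × 2.42 L = 53.24 g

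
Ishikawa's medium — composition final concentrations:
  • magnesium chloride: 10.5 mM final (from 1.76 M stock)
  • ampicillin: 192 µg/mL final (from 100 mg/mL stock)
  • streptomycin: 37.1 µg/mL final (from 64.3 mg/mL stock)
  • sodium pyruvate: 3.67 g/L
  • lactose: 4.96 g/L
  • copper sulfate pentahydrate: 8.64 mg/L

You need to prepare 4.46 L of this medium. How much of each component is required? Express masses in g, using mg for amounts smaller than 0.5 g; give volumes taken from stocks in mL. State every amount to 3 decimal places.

magnesium chloride 26.608 mL; ampicillin 8.563 mL; streptomycin 2.573 mL; sodium pyruvate 16.368 g; lactose 22.122 g; copper sulfate pentahydrate 38.534 mg

Scale factor relative to 1 L: 4.46.
magnesium chloride: C1V1 = C2V2 → 10.5 mM × 4460 mL ÷ 1760 mM = 26.608 mL
ampicillin: V = C2·V2/C1 = 192 µg/mL × 4460 mL ÷ 100000 µg/mL = 8.563 mL
streptomycin: dilute stock: 37.1 µg/mL × 4460 mL ÷ 64300 µg/mL = 2.573 mL
sodium pyruvate: 3.67 g/L × 4.46 L = 16.368 g
lactose: 4.96 g/L × 4.46 L = 22.122 g
copper sulfate pentahydrate: 8.64 mg/L × 4.46 L = 38.534 mg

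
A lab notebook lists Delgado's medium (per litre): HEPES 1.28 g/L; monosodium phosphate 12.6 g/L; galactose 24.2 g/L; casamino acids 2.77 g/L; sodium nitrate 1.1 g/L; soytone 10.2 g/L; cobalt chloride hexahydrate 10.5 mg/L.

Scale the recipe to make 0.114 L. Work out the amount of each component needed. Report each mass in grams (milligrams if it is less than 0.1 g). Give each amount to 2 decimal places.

HEPES 0.15 g; monosodium phosphate 1.44 g; galactose 2.76 g; casamino acids 0.32 g; sodium nitrate 0.13 g; soytone 1.16 g; cobalt chloride hexahydrate 1.20 mg

Working volume: 0.114 L.
HEPES: 1.28 g/L × 0.114 L = 0.15 g
monosodium phosphate: 12.6 g/L × 0.114 L = 1.44 g
galactose: 24.2 g/L × 0.114 L = 2.76 g
casamino acids: 2.77 g/L × 0.114 L = 0.32 g
sodium nitrate: 1.1 g/L × 0.114 L = 0.13 g
soytone: 10.2 g/L × 0.114 L = 1.16 g
cobalt chloride hexahydrate: 10.5 mg/L × 0.114 L = 1.20 mg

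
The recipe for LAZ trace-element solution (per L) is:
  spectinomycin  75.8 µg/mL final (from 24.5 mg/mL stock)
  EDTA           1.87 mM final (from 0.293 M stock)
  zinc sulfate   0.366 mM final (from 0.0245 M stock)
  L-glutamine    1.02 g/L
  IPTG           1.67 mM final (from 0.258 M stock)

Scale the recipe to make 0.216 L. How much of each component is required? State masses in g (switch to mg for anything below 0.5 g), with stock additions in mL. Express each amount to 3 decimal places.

spectinomycin 0.668 mL; EDTA 1.379 mL; zinc sulfate 3.227 mL; L-glutamine 220.320 mg; IPTG 1.398 mL

Scale factor relative to 1 L: 0.216.
spectinomycin: C1V1 = C2V2 → 75.8 µg/mL × 216 mL ÷ 24500 µg/mL = 0.668 mL
EDTA: V = C2·V2/C1 = 1.87 mM × 216 mL ÷ 293 mM = 1.379 mL
zinc sulfate: V = C2·V2/C1 = 0.366 mM × 216 mL ÷ 24.5 mM = 3.227 mL
L-glutamine: 1.02 g/L × 0.216 L = 0.22032 g = 220.320 mg
IPTG: dilute stock: 1.67 mM × 216 mL ÷ 258 mM = 1.398 mL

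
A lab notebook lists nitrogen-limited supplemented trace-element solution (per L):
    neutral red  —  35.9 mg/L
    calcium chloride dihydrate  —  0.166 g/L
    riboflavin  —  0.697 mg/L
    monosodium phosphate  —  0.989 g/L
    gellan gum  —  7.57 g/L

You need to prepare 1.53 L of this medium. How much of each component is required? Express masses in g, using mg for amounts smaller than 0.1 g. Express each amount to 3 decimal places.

Working volume: 1.53 L.
neutral red: 35.9 mg/L × 1.53 L = 54.927 mg
calcium chloride dihydrate: 0.166 g/L × 1.53 L = 0.254 g
riboflavin: 0.697 mg/L × 1.53 L = 1.066 mg
monosodium phosphate: 0.989 g/L × 1.53 L = 1.513 g
gellan gum: 7.57 g/L × 1.53 L = 11.582 g

neutral red 54.927 mg; calcium chloride dihydrate 0.254 g; riboflavin 1.066 mg; monosodium phosphate 1.513 g; gellan gum 11.582 g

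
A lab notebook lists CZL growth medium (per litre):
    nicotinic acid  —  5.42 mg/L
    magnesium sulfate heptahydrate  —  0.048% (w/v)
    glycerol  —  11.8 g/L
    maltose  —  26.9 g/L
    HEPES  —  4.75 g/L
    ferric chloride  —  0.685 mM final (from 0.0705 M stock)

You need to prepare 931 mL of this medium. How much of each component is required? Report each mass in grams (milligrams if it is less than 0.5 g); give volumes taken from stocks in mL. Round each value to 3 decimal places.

Scale factor relative to 1 L: 0.931.
nicotinic acid: 5.42 mg/L × 0.931 L = 5.046 mg
magnesium sulfate heptahydrate: 0.048% w/v = 0.48 g/L → 0.48 × 0.931 L = 0.44688 g = 446.880 mg
glycerol: 11.8 g/L × 0.931 L = 10.986 g
maltose: 26.9 g/L × 0.931 L = 25.044 g
HEPES: 4.75 g/L × 0.931 L = 4.422 g
ferric chloride: C1V1 = C2V2 → 0.685 mM × 931 mL ÷ 70.5 mM = 9.046 mL

nicotinic acid 5.046 mg; magnesium sulfate heptahydrate 446.880 mg; glycerol 10.986 g; maltose 25.044 g; HEPES 4.422 g; ferric chloride 9.046 mL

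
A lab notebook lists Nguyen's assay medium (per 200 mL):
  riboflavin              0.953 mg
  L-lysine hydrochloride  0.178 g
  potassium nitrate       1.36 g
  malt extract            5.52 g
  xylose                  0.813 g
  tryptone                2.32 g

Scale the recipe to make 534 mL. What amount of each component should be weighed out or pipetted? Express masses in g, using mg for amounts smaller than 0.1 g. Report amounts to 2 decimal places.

riboflavin 2.54 mg; L-lysine hydrochloride 0.48 g; potassium nitrate 3.63 g; malt extract 14.74 g; xylose 2.17 g; tryptone 6.19 g

Ratio of target to recipe volume: 534 / 200 = 2.67.
riboflavin: 0.953 mg × (534 mL / 200 mL) = 2.54 mg
L-lysine hydrochloride: 0.178 g × (534 mL / 200 mL) = 0.48 g
potassium nitrate: 1.36 g × (534 mL / 200 mL) = 3.63 g
malt extract: 5.52 g × (534 mL / 200 mL) = 14.74 g
xylose: 0.813 g × (534 mL / 200 mL) = 2.17 g
tryptone: 2.32 g × (534 mL / 200 mL) = 6.19 g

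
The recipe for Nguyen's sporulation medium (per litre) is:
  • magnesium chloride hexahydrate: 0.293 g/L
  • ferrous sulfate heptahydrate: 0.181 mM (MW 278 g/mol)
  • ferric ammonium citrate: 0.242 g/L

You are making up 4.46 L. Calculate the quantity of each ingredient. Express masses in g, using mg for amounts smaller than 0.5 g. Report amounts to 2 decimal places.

Working volume: 4.46 L.
magnesium chloride hexahydrate: 0.293 g/L × 4.46 L = 1.31 g
ferrous sulfate heptahydrate: 0.181 mmol/L × 278 mg/mmol × 4.46 L = 224.42 mg
ferric ammonium citrate: 0.242 g/L × 4.46 L = 1.08 g

magnesium chloride hexahydrate 1.31 g; ferrous sulfate heptahydrate 224.42 mg; ferric ammonium citrate 1.08 g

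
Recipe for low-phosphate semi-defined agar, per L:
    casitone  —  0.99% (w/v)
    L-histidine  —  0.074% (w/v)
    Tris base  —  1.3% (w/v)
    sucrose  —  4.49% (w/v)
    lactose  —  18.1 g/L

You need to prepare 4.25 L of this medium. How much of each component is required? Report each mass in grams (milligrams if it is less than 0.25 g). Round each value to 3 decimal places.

casitone 42.075 g; L-histidine 3.145 g; Tris base 55.250 g; sucrose 190.825 g; lactose 76.925 g

Working volume: 4.25 L.
casitone: 0.99% w/v = 9.9 g/L → 9.9 × 4.25 L = 42.075 g
L-histidine: 0.074% w/v = 0.74 g/L → 0.74 × 4.25 L = 3.145 g
Tris base: 1.3% w/v = 13 g/L → 13 × 4.25 L = 55.250 g
sucrose: 4.49% w/v = 44.9 g/L → 44.9 × 4.25 L = 190.825 g
lactose: 18.1 g/L × 4.25 L = 76.925 g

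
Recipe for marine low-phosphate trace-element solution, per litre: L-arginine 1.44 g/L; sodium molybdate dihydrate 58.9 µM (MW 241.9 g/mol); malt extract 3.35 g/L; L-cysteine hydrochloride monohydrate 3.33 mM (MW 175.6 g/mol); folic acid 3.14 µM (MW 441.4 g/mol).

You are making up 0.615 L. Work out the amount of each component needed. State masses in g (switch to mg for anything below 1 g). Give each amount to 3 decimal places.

Scale factor relative to 1 L: 0.615.
L-arginine: 1.44 g/L × 0.615 L = 0.8856 g = 885.600 mg
sodium molybdate dihydrate: 58.9 µmol/L × 241.9 g/mol × 0.615 L ÷ 1000 = 8.762 mg
malt extract: 3.35 g/L × 0.615 L = 2.060 g
L-cysteine hydrochloride monohydrate: 3.33 mmol/L × 175.6 mg/mmol × 0.615 L = 359.620 mg
folic acid: 3.14 µmol/L × 441.4 g/mol × 0.615 L ÷ 1000 = 0.852 mg

L-arginine 885.600 mg; sodium molybdate dihydrate 8.762 mg; malt extract 2.060 g; L-cysteine hydrochloride monohydrate 359.620 mg; folic acid 0.852 mg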